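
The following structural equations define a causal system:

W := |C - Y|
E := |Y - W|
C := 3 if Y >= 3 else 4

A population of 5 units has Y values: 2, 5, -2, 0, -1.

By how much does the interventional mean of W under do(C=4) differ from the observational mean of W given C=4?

Every unit gets C=4 under the intervention. W values become 2, 1, 6, 4, 5; E[W|do(C=4)] = 3.6.
E[W|C=4] averages over only the 4 units with C=4 (Y = 2, -2, 0, -1): W = 2, 6, 4, 5, mean 4.25.
Difference = 3.6 − 4.25 = -0.65.

-0.65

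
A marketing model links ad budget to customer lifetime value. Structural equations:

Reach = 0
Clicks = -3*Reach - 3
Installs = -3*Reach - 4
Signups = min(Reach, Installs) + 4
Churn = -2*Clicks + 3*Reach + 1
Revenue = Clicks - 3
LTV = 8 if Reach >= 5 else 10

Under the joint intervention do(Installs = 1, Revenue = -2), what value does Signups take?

4

Setting Installs = 1, Revenue = -2 by intervention discards those variables' equations.
Signups = min(Reach, Installs) + 4  [with Reach=0, Installs=1]  = 4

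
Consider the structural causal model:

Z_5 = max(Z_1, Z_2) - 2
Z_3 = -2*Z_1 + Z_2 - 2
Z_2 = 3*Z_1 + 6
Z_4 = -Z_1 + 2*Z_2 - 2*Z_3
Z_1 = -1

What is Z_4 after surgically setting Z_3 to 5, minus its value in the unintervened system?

The intervention breaks the incoming arrows to Z_3: Z_3 = -2*Z_1 + Z_2 - 2 no longer applies, and Z_3 = 5.
Z_2 = 3*Z_1 + 6  [with Z_1=-1]  = 3
Z_4 = -Z_1 + 2*Z_2 - 2*Z_3  [with Z_1=-1, Z_2=3, Z_3=5]  = -3
Without intervention: Z_2 = 3*Z_1 + 6  [with Z_1=-1]  = 3; Z_3 = -2*Z_1 + Z_2 - 2  [with Z_1=-1, Z_2=3]  = 3; Z_4 = -Z_1 + 2*Z_2 - 2*Z_3  [with Z_1=-1, Z_2=3, Z_3=3]  = 1.
Change = -3 − 1 = -4.

-4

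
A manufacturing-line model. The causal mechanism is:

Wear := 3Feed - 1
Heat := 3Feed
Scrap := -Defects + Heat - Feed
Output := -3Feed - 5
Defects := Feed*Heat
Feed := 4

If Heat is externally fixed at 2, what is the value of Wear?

The intervention breaks the incoming arrows to Heat: Heat := 3Feed no longer applies, and Heat = 2.
Since Wear is not a descendant of the intervened variable, it is unaffected.
Wear = 3Feed - 1  [with Feed=4]  = 11

11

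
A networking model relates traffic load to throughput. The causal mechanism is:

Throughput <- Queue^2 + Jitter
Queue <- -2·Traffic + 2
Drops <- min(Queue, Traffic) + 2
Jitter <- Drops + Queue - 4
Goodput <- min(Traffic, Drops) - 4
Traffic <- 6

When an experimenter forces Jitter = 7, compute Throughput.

Intervening sets Jitter = 7 and removes its equation (Jitter <- Drops + Queue - 4).
Queue = -2·Traffic + 2  [with Traffic=6]  = -10
Throughput = Queue^2 + Jitter  [with Queue=-10, Jitter=7]  = 107

107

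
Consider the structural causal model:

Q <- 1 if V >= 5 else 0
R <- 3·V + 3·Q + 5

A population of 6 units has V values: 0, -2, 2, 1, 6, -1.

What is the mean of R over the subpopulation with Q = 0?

5

Observing Q=0 restricts to units where Q's equation naturally yields 0: V ∈ {0, -2, 2, 1, -1}. In that subpopulation R = 5, -1, 11, 8, 2, mean 5.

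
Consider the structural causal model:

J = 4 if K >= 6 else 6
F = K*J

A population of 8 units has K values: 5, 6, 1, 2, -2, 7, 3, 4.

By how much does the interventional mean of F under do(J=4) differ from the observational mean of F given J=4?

-13

Under do(J=4), J's equation is replaced by J=4 for every unit. Per-unit F: 20, 24, 4, 8, -8, 28, 12, 16. Mean = 13.
Conditioning on J=4 selects the 2 unit(s) with K ∈ {6, 7}. Their F values: 24, 28. Mean = 26.
Difference = 13 − 26 = -13.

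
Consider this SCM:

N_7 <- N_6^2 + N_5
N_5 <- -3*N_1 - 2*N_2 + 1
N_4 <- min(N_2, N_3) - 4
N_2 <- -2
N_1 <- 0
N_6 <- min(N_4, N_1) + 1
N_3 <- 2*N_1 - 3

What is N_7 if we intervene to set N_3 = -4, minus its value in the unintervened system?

The intervention breaks the incoming arrows to N_3: N_3 <- 2*N_1 - 3 no longer applies, and N_3 = -4.
N_4 = min(N_2, N_3) - 4  [with N_2=-2, N_3=-4]  = -8
N_5 = -3*N_1 - 2*N_2 + 1  [with N_1=0, N_2=-2]  = 5
N_6 = min(N_4, N_1) + 1  [with N_4=-8, N_1=0]  = -7
N_7 = N_6^2 + N_5  [with N_6=-7, N_5=5]  = 54
Without intervention: N_3 = 2*N_1 - 3  [with N_1=0]  = -3; N_4 = min(N_2, N_3) - 4  [with N_2=-2, N_3=-3]  = -7; N_5 = -3*N_1 - 2*N_2 + 1  [with N_1=0, N_2=-2]  = 5; N_6 = min(N_4, N_1) + 1  [with N_4=-7, N_1=0]  = -6; N_7 = N_6^2 + N_5  [with N_6=-6, N_5=5]  = 41.
Change = 54 − 41 = 13.

13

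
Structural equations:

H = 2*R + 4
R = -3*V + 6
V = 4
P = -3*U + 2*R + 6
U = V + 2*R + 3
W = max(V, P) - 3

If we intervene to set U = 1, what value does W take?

1

do(U=1) replaces the equation U = V + 2*R + 3 with the constant U = 1.
R = -3*V + 6  [with V=4]  = -6
P = -3*U + 2*R + 6  [with U=1, R=-6]  = -9
W = max(V, P) - 3  [with V=4, P=-9]  = 1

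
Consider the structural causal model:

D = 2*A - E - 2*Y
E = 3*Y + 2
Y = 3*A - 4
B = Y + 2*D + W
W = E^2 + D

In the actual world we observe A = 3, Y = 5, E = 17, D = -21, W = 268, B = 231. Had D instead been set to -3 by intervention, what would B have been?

Under do(D=-3), the mechanism D = 2*A - E - 2*Y is discarded; D is fixed at -3.
Y = 3*A - 4  [with A=3]  = 5
E = 3*Y + 2  [with Y=5]  = 17
W = E^2 + D  [with E=17, D=-3]  = 286
B = Y + 2*D + W  [with Y=5, D=-3, W=286]  = 285

285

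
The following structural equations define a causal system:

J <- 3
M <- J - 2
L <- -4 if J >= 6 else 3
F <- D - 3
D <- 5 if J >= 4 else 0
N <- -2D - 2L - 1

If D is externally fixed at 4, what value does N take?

-15

do(D=4) replaces the equation D <- 5 if J >= 4 else 0 with the constant D = 4.
L = -4 if J >= 6 else 3  [with J=3]  = 3
N = -2D - 2L - 1  [with D=4, L=3]  = -15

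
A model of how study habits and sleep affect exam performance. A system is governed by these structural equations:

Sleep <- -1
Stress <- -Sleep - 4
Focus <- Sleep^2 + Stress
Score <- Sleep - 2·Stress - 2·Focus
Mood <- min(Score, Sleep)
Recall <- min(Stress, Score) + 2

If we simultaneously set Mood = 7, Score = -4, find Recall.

Setting Mood = 7, Score = -4 by intervention discards those variables' equations.
Stress = -Sleep - 4  [with Sleep=-1]  = -3
Recall = min(Stress, Score) + 2  [with Stress=-3, Score=-4]  = -2

-2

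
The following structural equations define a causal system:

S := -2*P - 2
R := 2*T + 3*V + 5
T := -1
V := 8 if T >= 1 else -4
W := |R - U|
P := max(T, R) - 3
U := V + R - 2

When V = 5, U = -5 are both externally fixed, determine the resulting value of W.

23

The joint intervention fixes V = 5, U = -5, removing each variable's own equation.
R = 2*T + 3*V + 5  [with T=-1, V=5]  = 18
W = |R - U|  [with R=18, U=-5]  = 23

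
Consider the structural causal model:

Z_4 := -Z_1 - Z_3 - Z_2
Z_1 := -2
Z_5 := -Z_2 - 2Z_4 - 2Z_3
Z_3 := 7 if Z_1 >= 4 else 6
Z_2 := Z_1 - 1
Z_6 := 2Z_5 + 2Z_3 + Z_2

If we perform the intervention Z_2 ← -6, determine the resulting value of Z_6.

Under do(Z_2=-6), the mechanism Z_2 := Z_1 - 1 is discarded; Z_2 is fixed at -6.
Z_3 = 7 if Z_1 >= 4 else 6  [with Z_1=-2]  = 6
Z_4 = -Z_1 - Z_3 - Z_2  [with Z_1=-2, Z_3=6, Z_2=-6]  = 2
Z_5 = -Z_2 - 2Z_4 - 2Z_3  [with Z_2=-6, Z_4=2, Z_3=6]  = -10
Z_6 = 2Z_5 + 2Z_3 + Z_2  [with Z_5=-10, Z_3=6, Z_2=-6]  = -14

-14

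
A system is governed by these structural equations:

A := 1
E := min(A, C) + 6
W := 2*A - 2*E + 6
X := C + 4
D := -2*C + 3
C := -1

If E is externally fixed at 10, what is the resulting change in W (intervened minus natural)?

The intervention breaks the incoming arrows to E: E := min(A, C) + 6 no longer applies, and E = 10.
W = 2*A - 2*E + 6  [with A=1, E=10]  = -12
Without intervention: E = min(A, C) + 6  [with A=1, C=-1]  = 5; W = 2*A - 2*E + 6  [with A=1, E=5]  = -2.
Change = -12 − (-2) = -10.

-10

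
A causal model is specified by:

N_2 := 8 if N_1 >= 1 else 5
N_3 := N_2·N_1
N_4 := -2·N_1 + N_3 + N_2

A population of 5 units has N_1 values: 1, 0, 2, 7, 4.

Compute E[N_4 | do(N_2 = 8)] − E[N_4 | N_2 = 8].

Under do(N_2=8), N_2's equation is replaced by N_2=8 for every unit. Per-unit N_4: 14, 8, 20, 50, 32. Mean = 24.8.
Observing N_2=8 restricts to units where N_2's equation naturally yields 8: N_1 ∈ {1, 2, 7, 4}. In that subpopulation N_4 = 14, 20, 50, 32, mean 29.
Difference = 24.8 − 29 = -4.2.

-4.2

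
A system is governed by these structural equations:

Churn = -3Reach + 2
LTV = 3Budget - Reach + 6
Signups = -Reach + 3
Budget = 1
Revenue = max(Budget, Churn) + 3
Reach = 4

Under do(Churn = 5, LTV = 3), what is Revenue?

Setting Churn = 5, LTV = 3 by intervention discards those variables' equations.
Revenue = max(Budget, Churn) + 3  [with Budget=1, Churn=5]  = 8

8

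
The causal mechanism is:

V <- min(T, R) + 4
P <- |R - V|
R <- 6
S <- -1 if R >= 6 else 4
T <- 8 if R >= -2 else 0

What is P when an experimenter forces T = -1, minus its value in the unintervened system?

-1

do(T=-1) replaces the equation T <- 8 if R >= -2 else 0 with the constant T = -1.
V = min(T, R) + 4  [with T=-1, R=6]  = 3
P = |R - V|  [with R=6, V=3]  = 3
Without intervention: T = 8 if R >= -2 else 0  [with R=6]  = 8; V = min(T, R) + 4  [with T=8, R=6]  = 10; P = |R - V|  [with R=6, V=10]  = 4.
Change = 3 − 4 = -1.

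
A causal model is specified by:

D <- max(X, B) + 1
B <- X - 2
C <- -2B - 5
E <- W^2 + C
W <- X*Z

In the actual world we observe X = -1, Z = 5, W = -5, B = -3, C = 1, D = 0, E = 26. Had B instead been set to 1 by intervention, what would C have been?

Intervening sets B = 1 and removes its equation (B <- X - 2).
C = -2B - 5  [with B=1]  = -7

-7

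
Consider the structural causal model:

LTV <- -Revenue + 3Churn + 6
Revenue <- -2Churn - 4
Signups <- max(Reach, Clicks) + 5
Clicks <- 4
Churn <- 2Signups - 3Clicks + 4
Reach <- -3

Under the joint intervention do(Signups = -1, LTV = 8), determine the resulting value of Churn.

-10

Setting Signups = -1, LTV = 8 by intervention discards those variables' equations.
Churn = 2Signups - 3Clicks + 4  [with Signups=-1, Clicks=4]  = -10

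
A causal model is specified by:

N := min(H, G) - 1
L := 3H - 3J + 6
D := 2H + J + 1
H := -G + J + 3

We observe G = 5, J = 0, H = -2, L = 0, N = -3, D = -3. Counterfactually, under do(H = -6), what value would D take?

The intervention breaks the incoming arrows to H: H := -G + J + 3 no longer applies, and H = -6.
D = 2H + J + 1  [with H=-6, J=0]  = -11

-11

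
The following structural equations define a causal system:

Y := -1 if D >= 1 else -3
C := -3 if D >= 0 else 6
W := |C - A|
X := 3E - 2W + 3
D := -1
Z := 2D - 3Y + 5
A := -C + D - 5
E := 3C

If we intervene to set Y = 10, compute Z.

The intervention breaks the incoming arrows to Y: Y := -1 if D >= 1 else -3 no longer applies, and Y = 10.
Z = 2D - 3Y + 5  [with D=-1, Y=10]  = -27

-27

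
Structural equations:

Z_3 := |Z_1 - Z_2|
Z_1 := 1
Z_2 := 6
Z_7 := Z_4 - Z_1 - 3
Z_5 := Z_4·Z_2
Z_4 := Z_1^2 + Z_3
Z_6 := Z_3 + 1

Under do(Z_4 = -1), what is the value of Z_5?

-6

Intervening sets Z_4 = -1 and removes its equation (Z_4 := Z_1^2 + Z_3).
Z_5 = Z_4·Z_2  [with Z_4=-1, Z_2=6]  = -6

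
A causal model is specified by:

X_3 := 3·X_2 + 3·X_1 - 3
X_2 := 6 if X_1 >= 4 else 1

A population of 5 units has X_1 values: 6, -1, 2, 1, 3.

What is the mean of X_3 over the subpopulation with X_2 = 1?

3.75

Observing X_2=1 restricts to units where X_2's equation naturally yields 1: X_1 ∈ {-1, 2, 1, 3}. In that subpopulation X_3 = -3, 6, 3, 9, mean 3.75.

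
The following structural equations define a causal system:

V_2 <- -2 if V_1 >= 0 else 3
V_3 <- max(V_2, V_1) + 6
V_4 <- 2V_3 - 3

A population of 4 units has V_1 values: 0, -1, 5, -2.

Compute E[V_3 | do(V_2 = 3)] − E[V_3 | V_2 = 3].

0.5

The intervention sets V_2=3 in all 4 units regardless of V_1. Recomputing V_3 per unit gives 9, 9, 11, 9; average 9.5.
Conditioning on V_2=3 selects the 2 unit(s) with V_1 ∈ {-1, -2}. Their V_3 values: 9, 9. Mean = 9.
Difference = 9.5 − 9 = 0.5.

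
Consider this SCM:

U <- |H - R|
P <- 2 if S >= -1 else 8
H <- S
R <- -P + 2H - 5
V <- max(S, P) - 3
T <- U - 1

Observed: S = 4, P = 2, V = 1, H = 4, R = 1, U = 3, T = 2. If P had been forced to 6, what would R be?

do(P=6) replaces the equation P <- 2 if S >= -1 else 8 with the constant P = 6.
H = S  [with S=4]  = 4
R = -P + 2H - 5  [with P=6, H=4]  = -3

-3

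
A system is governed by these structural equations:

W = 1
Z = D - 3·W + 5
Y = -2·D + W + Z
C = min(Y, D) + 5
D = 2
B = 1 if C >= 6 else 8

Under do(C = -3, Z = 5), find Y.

2

Under do(C = -3, Z = 5), each intervened variable's structural equation is replaced by its fixed value.
Y = -2·D + W + Z  [with D=2, W=1, Z=5]  = 2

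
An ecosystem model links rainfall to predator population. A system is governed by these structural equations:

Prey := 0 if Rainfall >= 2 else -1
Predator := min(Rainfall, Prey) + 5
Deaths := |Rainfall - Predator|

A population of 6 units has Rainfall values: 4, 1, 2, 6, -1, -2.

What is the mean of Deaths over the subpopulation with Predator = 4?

Conditioning on Predator=4 selects the 2 unit(s) with Rainfall ∈ {1, -1}. Their Deaths values: 3, 5. Mean = 4.

4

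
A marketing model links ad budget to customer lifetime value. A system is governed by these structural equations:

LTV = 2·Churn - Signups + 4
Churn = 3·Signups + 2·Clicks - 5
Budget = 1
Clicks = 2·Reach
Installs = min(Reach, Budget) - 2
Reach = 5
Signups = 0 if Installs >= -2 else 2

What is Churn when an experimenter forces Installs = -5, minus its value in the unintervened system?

6

Under do(Installs=-5), the mechanism Installs = min(Reach, Budget) - 2 is discarded; Installs is fixed at -5.
Clicks = 2·Reach  [with Reach=5]  = 10
Signups = 0 if Installs >= -2 else 2  [with Installs=-5]  = 2
Churn = 3·Signups + 2·Clicks - 5  [with Signups=2, Clicks=10]  = 21
Without intervention: Clicks = 2·Reach  [with Reach=5]  = 10; Installs = min(Reach, Budget) - 2  [with Reach=5, Budget=1]  = -1; Signups = 0 if Installs >= -2 else 2  [with Installs=-1]  = 0; Churn = 3·Signups + 2·Clicks - 5  [with Signups=0, Clicks=10]  = 15.
Change = 21 − 15 = 6.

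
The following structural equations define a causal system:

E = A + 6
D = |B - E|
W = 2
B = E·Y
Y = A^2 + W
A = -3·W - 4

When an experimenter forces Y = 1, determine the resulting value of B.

do(Y=1) replaces the equation Y = A^2 + W with the constant Y = 1.
A = -3·W - 4  [with W=2]  = -10
E = A + 6  [with A=-10]  = -4
B = E·Y  [with E=-4, Y=1]  = -4

-4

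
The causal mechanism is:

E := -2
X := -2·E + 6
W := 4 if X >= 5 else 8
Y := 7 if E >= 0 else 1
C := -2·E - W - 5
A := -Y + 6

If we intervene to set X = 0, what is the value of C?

-9

do(X=0) replaces the equation X := -2·E + 6 with the constant X = 0.
W = 4 if X >= 5 else 8  [with X=0]  = 8
C = -2·E - W - 5  [with E=-2, W=8]  = -9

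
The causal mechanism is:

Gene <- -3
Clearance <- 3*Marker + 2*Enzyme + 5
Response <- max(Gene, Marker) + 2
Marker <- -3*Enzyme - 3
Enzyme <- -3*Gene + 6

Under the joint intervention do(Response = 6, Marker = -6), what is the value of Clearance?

The joint intervention fixes Response = 6, Marker = -6, removing each variable's own equation.
Enzyme = -3*Gene + 6  [with Gene=-3]  = 15
Clearance = 3*Marker + 2*Enzyme + 5  [with Marker=-6, Enzyme=15]  = 17

17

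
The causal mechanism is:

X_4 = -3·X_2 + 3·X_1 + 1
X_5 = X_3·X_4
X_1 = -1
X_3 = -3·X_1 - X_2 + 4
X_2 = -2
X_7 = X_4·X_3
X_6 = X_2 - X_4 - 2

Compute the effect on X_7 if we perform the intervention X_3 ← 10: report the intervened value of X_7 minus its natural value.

The intervention breaks the incoming arrows to X_3: X_3 = -3·X_1 - X_2 + 4 no longer applies, and X_3 = 10.
X_4 = -3·X_2 + 3·X_1 + 1  [with X_2=-2, X_1=-1]  = 4
X_7 = X_4·X_3  [with X_4=4, X_3=10]  = 40
Without intervention: X_3 = -3·X_1 - X_2 + 4  [with X_1=-1, X_2=-2]  = 9; X_4 = -3·X_2 + 3·X_1 + 1  [with X_2=-2, X_1=-1]  = 4; X_7 = X_4·X_3  [with X_4=4, X_3=9]  = 36.
Change = 40 − 36 = 4.

4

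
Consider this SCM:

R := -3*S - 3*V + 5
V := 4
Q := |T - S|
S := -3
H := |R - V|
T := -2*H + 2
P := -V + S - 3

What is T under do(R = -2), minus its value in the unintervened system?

-8

The intervention breaks the incoming arrows to R: R := -3*S - 3*V + 5 no longer applies, and R = -2.
H = |R - V|  [with R=-2, V=4]  = 6
T = -2*H + 2  [with H=6]  = -10
Without intervention: R = -3*S - 3*V + 5  [with S=-3, V=4]  = 2; H = |R - V|  [with R=2, V=4]  = 2; T = -2*H + 2  [with H=2]  = -2.
Change = -10 − (-2) = -8.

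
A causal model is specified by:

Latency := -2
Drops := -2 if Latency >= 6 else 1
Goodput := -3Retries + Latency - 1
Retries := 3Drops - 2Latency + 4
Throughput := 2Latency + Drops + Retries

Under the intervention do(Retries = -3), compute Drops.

1

Under do(Retries=-3), the mechanism Retries := 3Drops - 2Latency + 4 is discarded; Retries is fixed at -3.
Since Drops is not a descendant of the intervened variable, it is unaffected.
Drops = -2 if Latency >= 6 else 1  [with Latency=-2]  = 1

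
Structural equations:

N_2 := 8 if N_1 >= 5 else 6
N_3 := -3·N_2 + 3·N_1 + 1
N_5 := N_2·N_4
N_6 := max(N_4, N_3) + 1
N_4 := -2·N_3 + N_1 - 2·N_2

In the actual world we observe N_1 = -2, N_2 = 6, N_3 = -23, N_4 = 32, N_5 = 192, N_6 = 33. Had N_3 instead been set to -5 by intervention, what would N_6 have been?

The intervention breaks the incoming arrows to N_3: N_3 := -3·N_2 + 3·N_1 + 1 no longer applies, and N_3 = -5.
N_2 = 8 if N_1 >= 5 else 6  [with N_1=-2]  = 6
N_4 = -2·N_3 + N_1 - 2·N_2  [with N_3=-5, N_1=-2, N_2=6]  = -4
N_6 = max(N_4, N_3) + 1  [with N_4=-4, N_3=-5]  = -3

-3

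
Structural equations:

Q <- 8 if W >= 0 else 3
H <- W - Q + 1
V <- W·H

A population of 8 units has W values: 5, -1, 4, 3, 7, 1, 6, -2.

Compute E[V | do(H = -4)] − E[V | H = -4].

-9.5

Every unit gets H=-4 under the intervention. V values become -20, 4, -16, -12, -28, -4, -24, 8; E[V|do(H=-4)] = -11.5.
Observing H=-4 restricts to units where H's equation naturally yields -4: W ∈ {3, -2}. In that subpopulation V = -12, 8, mean -2.
Difference = -11.5 − (-2) = -9.5.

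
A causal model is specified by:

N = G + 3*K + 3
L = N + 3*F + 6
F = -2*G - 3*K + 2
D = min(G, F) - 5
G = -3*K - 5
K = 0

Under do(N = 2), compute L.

44

do(N=2) replaces the equation N = G + 3*K + 3 with the constant N = 2.
G = -3*K - 5  [with K=0]  = -5
F = -2*G - 3*K + 2  [with G=-5, K=0]  = 12
L = N + 3*F + 6  [with N=2, F=12]  = 44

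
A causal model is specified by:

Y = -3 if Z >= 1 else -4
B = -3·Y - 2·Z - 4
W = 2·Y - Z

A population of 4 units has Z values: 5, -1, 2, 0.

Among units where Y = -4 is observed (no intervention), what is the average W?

Conditioning on Y=-4 selects the 2 unit(s) with Z ∈ {-1, 0}. Their W values: -7, -8. Mean = -7.5.

-7.5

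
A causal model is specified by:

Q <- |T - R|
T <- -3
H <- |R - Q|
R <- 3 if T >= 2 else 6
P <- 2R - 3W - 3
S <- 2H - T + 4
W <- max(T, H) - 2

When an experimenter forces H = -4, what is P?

24

Under do(H=-4), the mechanism H <- |R - Q| is discarded; H is fixed at -4.
R = 3 if T >= 2 else 6  [with T=-3]  = 6
W = max(T, H) - 2  [with T=-3, H=-4]  = -5
P = 2R - 3W - 3  [with R=6, W=-5]  = 24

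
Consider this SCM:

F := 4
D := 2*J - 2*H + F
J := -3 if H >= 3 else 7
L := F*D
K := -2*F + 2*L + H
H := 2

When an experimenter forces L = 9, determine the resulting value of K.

12

The intervention breaks the incoming arrows to L: L := F*D no longer applies, and L = 9.
K = -2*F + 2*L + H  [with F=4, L=9, H=2]  = 12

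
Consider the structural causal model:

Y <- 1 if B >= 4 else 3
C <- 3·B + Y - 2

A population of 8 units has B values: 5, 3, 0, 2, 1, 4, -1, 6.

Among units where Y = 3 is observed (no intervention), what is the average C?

Observing Y=3 restricts to units where Y's equation naturally yields 3: B ∈ {3, 0, 2, 1, -1}. In that subpopulation C = 10, 1, 7, 4, -2, mean 4.

4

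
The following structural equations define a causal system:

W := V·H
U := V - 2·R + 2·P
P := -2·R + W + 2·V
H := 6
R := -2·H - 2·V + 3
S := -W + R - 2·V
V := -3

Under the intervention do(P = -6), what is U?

-9

Under do(P=-6), the mechanism P := -2·R + W + 2·V is discarded; P is fixed at -6.
R = -2·H - 2·V + 3  [with H=6, V=-3]  = -3
U = V - 2·R + 2·P  [with V=-3, R=-3, P=-6]  = -9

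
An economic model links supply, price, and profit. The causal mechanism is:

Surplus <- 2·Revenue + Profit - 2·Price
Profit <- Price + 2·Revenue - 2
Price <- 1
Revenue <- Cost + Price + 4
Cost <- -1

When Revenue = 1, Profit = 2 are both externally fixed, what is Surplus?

2

Setting Revenue = 1, Profit = 2 by intervention discards those variables' equations.
Surplus = 2·Revenue + Profit - 2·Price  [with Revenue=1, Profit=2, Price=1]  = 2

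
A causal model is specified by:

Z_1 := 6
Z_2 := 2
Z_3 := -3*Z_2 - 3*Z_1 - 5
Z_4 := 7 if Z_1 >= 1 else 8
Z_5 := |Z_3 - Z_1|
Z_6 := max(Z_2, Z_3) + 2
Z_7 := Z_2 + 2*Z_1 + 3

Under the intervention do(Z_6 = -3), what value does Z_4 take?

7

do(Z_6=-3) replaces the equation Z_6 := max(Z_2, Z_3) + 2 with the constant Z_6 = -3.
No directed path runs from Z_6 to Z_4, so Z_4 keeps its natural value.
Z_4 = 7 if Z_1 >= 1 else 8  [with Z_1=6]  = 7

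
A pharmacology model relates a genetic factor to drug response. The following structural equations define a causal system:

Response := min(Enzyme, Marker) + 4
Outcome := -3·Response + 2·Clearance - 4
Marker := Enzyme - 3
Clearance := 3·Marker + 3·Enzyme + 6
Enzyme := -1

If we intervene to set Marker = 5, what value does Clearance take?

18

Under do(Marker=5), the mechanism Marker := Enzyme - 3 is discarded; Marker is fixed at 5.
Clearance = 3·Marker + 3·Enzyme + 6  [with Marker=5, Enzyme=-1]  = 18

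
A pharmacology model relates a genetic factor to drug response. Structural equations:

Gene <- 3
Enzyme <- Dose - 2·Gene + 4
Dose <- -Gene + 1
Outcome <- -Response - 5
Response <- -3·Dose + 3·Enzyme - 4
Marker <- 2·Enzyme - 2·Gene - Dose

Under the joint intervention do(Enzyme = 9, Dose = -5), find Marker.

The joint intervention fixes Enzyme = 9, Dose = -5, removing each variable's own equation.
Marker = 2·Enzyme - 2·Gene - Dose  [with Enzyme=9, Gene=3, Dose=-5]  = 17

17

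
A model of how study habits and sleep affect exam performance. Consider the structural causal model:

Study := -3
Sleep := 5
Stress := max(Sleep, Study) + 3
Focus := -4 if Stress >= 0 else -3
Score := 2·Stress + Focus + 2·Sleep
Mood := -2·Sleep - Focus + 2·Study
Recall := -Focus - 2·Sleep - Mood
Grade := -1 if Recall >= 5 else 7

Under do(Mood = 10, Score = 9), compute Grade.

Under do(Mood = 10, Score = 9), each intervened variable's structural equation is replaced by its fixed value.
Stress = max(Sleep, Study) + 3  [with Sleep=5, Study=-3]  = 8
Focus = -4 if Stress >= 0 else -3  [with Stress=8]  = -4
Recall = -Focus - 2·Sleep - Mood  [with Focus=-4, Sleep=5, Mood=10]  = -16
Grade = -1 if Recall >= 5 else 7  [with Recall=-16]  = 7

7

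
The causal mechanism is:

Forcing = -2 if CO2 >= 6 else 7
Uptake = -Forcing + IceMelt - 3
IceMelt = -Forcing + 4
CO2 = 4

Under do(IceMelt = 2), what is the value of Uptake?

The intervention breaks the incoming arrows to IceMelt: IceMelt = -Forcing + 4 no longer applies, and IceMelt = 2.
Forcing = -2 if CO2 >= 6 else 7  [with CO2=4]  = 7
Uptake = -Forcing + IceMelt - 3  [with Forcing=7, IceMelt=2]  = -8

-8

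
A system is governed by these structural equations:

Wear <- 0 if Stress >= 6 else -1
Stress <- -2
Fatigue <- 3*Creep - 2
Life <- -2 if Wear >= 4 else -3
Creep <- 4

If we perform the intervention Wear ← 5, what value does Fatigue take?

10

The intervention breaks the incoming arrows to Wear: Wear <- 0 if Stress >= 6 else -1 no longer applies, and Wear = 5.
Fatigue is not downstream of the intervention, so its value is determined by the original equations.
Fatigue = 3*Creep - 2  [with Creep=4]  = 10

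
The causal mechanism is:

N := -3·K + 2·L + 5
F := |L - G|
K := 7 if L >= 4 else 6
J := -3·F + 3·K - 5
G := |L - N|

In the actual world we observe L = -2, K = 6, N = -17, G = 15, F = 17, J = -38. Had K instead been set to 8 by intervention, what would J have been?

Under do(K=8), the mechanism K := 7 if L >= 4 else 6 is discarded; K is fixed at 8.
N = -3·K + 2·L + 5  [with K=8, L=-2]  = -23
G = |L - N|  [with L=-2, N=-23]  = 21
F = |L - G|  [with L=-2, G=21]  = 23
J = -3·F + 3·K - 5  [with F=23, K=8]  = -50

-50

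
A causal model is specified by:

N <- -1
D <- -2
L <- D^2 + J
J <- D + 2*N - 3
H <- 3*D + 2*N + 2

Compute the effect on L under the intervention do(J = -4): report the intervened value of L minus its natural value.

Intervening sets J = -4 and removes its equation (J <- D + 2*N - 3).
L = D^2 + J  [with D=-2, J=-4]  = 0
Without intervention: J = D + 2*N - 3  [with D=-2, N=-1]  = -7; L = D^2 + J  [with D=-2, J=-7]  = -3.
Change = 0 − (-3) = 3.

3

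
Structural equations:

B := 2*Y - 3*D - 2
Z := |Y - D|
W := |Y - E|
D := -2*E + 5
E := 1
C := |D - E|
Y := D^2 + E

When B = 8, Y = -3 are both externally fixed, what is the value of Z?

6

Under do(B = 8, Y = -3), each intervened variable's structural equation is replaced by its fixed value.
D = -2*E + 5  [with E=1]  = 3
Z = |Y - D|  [with Y=-3, D=3]  = 6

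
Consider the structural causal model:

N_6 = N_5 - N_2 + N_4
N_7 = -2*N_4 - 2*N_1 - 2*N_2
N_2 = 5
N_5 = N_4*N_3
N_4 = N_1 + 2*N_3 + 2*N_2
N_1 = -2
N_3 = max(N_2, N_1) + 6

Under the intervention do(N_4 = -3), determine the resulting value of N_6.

Under do(N_4=-3), the mechanism N_4 = N_1 + 2*N_3 + 2*N_2 is discarded; N_4 is fixed at -3.
N_3 = max(N_2, N_1) + 6  [with N_2=5, N_1=-2]  = 11
N_5 = N_4*N_3  [with N_4=-3, N_3=11]  = -33
N_6 = N_5 - N_2 + N_4  [with N_5=-33, N_2=5, N_4=-3]  = -41

-41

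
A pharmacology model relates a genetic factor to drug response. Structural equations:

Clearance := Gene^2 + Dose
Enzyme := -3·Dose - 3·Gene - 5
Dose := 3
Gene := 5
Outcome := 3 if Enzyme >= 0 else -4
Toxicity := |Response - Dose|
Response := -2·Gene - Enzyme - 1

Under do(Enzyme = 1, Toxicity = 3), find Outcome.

3

Under do(Enzyme = 1, Toxicity = 3), each intervened variable's structural equation is replaced by its fixed value.
Outcome = 3 if Enzyme >= 0 else -4  [with Enzyme=1]  = 3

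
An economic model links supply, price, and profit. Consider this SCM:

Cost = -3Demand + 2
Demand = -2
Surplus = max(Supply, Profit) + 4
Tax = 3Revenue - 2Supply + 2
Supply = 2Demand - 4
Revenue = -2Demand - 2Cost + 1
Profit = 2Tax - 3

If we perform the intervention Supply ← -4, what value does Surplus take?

Under do(Supply=-4), the mechanism Supply = 2Demand - 4 is discarded; Supply is fixed at -4.
Cost = -3Demand + 2  [with Demand=-2]  = 8
Revenue = -2Demand - 2Cost + 1  [with Demand=-2, Cost=8]  = -11
Tax = 3Revenue - 2Supply + 2  [with Revenue=-11, Supply=-4]  = -23
Profit = 2Tax - 3  [with Tax=-23]  = -49
Surplus = max(Supply, Profit) + 4  [with Supply=-4, Profit=-49]  = 0

0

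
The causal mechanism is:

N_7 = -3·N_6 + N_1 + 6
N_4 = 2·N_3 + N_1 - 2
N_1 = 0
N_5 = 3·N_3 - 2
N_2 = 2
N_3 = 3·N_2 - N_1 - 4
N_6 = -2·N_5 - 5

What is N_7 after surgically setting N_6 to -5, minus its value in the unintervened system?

-24

Intervening sets N_6 = -5 and removes its equation (N_6 = -2·N_5 - 5).
N_7 = -3·N_6 + N_1 + 6  [with N_6=-5, N_1=0]  = 21
Without intervention: N_3 = 3·N_2 - N_1 - 4  [with N_2=2, N_1=0]  = 2; N_5 = 3·N_3 - 2  [with N_3=2]  = 4; N_6 = -2·N_5 - 5  [with N_5=4]  = -13; N_7 = -3·N_6 + N_1 + 6  [with N_6=-13, N_1=0]  = 45.
Change = 21 − 45 = -24.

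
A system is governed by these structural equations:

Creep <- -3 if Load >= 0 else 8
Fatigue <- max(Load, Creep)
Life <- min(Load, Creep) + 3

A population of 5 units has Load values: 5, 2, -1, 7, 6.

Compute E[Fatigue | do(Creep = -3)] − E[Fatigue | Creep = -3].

do(Creep=-3) breaks Creep's dependence on Load. With Creep=-3 fixed, Fatigue across the units is 5, 2, -1, 7, 6, mean 3.8.
Conditioning on Creep=-3 selects the 4 unit(s) with Load ∈ {5, 2, 7, 6}. Their Fatigue values: 5, 2, 7, 6. Mean = 5.
Difference = 3.8 − 5 = -1.2.

-1.2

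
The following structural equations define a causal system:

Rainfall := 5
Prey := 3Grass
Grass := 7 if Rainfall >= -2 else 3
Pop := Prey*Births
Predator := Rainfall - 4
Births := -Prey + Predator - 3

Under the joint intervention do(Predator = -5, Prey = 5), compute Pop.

The joint intervention fixes Predator = -5, Prey = 5, removing each variable's own equation.
Births = -Prey + Predator - 3  [with Prey=5, Predator=-5]  = -13
Pop = Prey*Births  [with Prey=5, Births=-13]  = -65

-65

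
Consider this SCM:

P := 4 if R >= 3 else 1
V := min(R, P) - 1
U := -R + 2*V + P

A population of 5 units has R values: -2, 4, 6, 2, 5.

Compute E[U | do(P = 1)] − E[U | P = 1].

The intervention sets P=1 in all 5 units regardless of R. Recomputing U per unit gives -3, -3, -5, -1, -4; average -3.2.
Conditioning on P=1 selects the 2 unit(s) with R ∈ {-2, 2}. Their U values: -3, -1. Mean = -2.
Difference = -3.2 − (-2) = -1.2.

-1.2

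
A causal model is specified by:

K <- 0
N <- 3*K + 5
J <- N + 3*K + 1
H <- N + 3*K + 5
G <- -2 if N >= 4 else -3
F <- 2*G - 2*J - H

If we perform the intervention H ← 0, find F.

Under do(H=0), the mechanism H <- N + 3*K + 5 is discarded; H is fixed at 0.
N = 3*K + 5  [with K=0]  = 5
J = N + 3*K + 1  [with N=5, K=0]  = 6
G = -2 if N >= 4 else -3  [with N=5]  = -2
F = 2*G - 2*J - H  [with G=-2, J=6, H=0]  = -16

-16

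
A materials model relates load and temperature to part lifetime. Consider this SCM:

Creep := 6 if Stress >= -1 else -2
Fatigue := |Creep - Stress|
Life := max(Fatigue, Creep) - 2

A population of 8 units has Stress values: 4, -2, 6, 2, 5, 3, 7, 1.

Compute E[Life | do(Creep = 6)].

Under do(Creep=6), Creep's equation is replaced by Creep=6 for every unit. Per-unit Life: 4, 6, 4, 4, 4, 4, 4, 4. Mean = 4.25.

4.25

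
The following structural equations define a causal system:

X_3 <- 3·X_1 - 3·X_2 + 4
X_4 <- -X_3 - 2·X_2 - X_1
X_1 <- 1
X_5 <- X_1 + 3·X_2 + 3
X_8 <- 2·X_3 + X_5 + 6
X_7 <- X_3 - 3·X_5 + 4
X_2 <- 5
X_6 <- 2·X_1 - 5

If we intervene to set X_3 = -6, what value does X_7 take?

-59

The intervention breaks the incoming arrows to X_3: X_3 <- 3·X_1 - 3·X_2 + 4 no longer applies, and X_3 = -6.
X_5 = X_1 + 3·X_2 + 3  [with X_1=1, X_2=5]  = 19
X_7 = X_3 - 3·X_5 + 4  [with X_3=-6, X_5=19]  = -59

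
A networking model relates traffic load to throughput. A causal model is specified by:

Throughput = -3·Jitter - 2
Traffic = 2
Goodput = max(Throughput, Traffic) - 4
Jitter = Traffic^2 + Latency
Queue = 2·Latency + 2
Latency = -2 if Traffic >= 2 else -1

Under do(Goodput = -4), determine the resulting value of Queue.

-2

do(Goodput=-4) replaces the equation Goodput = max(Throughput, Traffic) - 4 with the constant Goodput = -4.
Queue is not downstream of the intervention, so its value is determined by the original equations.
Latency = -2 if Traffic >= 2 else -1  [with Traffic=2]  = -2
Queue = 2·Latency + 2  [with Latency=-2]  = -2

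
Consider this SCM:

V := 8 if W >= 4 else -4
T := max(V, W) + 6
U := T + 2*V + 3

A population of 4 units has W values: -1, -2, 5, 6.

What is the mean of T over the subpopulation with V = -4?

4.5

Conditioning on V=-4 selects the 2 unit(s) with W ∈ {-1, -2}. Their T values: 5, 4. Mean = 4.5.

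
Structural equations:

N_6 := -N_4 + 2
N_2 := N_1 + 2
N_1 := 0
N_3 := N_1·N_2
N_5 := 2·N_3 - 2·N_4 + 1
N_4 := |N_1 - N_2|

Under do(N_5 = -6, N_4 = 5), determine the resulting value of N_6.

Setting N_5 = -6, N_4 = 5 by intervention discards those variables' equations.
N_6 = -N_4 + 2  [with N_4=5]  = -3

-3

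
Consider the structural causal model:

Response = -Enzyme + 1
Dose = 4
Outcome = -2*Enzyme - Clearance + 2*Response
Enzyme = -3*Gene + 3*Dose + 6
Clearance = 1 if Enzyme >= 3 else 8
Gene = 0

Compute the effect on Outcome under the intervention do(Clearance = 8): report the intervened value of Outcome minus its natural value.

-7

The intervention breaks the incoming arrows to Clearance: Clearance = 1 if Enzyme >= 3 else 8 no longer applies, and Clearance = 8.
Enzyme = -3*Gene + 3*Dose + 6  [with Gene=0, Dose=4]  = 18
Response = -Enzyme + 1  [with Enzyme=18]  = -17
Outcome = -2*Enzyme - Clearance + 2*Response  [with Enzyme=18, Clearance=8, Response=-17]  = -78
Without intervention: Enzyme = -3*Gene + 3*Dose + 6  [with Gene=0, Dose=4]  = 18; Response = -Enzyme + 1  [with Enzyme=18]  = -17; Clearance = 1 if Enzyme >= 3 else 8  [with Enzyme=18]  = 1; Outcome = -2*Enzyme - Clearance + 2*Response  [with Enzyme=18, Clearance=1, Response=-17]  = -71.
Change = -78 − (-71) = -7.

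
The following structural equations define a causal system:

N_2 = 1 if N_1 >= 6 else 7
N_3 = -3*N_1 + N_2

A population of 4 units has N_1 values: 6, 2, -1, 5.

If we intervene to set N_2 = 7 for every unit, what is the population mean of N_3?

The intervention sets N_2=7 in all 4 units regardless of N_1. Recomputing N_3 per unit gives -11, 1, 10, -8; average -2.

-2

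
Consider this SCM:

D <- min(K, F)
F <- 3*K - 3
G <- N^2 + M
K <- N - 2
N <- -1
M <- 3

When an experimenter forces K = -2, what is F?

Intervening sets K = -2 and removes its equation (K <- N - 2).
F = 3*K - 3  [with K=-2]  = -9

-9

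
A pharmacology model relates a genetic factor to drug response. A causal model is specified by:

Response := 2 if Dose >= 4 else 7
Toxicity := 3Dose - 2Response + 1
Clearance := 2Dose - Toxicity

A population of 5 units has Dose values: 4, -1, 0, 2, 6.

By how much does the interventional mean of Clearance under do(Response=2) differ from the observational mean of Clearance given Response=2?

do(Response=2) breaks Response's dependence on Dose. With Response=2 fixed, Clearance across the units is -1, 4, 3, 1, -3, mean 0.8.
E[Clearance|Response=2] averages over only the 2 units with Response=2 (Dose = 4, 6): Clearance = -1, -3, mean -2.
Difference = 0.8 − (-2) = 2.8.

2.8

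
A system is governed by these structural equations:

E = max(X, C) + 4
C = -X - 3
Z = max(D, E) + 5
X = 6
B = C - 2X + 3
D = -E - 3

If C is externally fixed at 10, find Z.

19

Under do(C=10), the mechanism C = -X - 3 is discarded; C is fixed at 10.
E = max(X, C) + 4  [with X=6, C=10]  = 14
D = -E - 3  [with E=14]  = -17
Z = max(D, E) + 5  [with D=-17, E=14]  = 19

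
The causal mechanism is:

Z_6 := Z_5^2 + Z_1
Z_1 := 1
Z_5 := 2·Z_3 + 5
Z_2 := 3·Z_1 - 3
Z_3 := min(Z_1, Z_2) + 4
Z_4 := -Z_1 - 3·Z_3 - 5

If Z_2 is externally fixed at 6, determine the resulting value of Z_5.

15

do(Z_2=6) replaces the equation Z_2 := 3·Z_1 - 3 with the constant Z_2 = 6.
Z_3 = min(Z_1, Z_2) + 4  [with Z_1=1, Z_2=6]  = 5
Z_5 = 2·Z_3 + 5  [with Z_3=5]  = 15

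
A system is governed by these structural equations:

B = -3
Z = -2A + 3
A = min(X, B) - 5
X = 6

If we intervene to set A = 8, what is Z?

-13

The intervention breaks the incoming arrows to A: A = min(X, B) - 5 no longer applies, and A = 8.
Z = -2A + 3  [with A=8]  = -13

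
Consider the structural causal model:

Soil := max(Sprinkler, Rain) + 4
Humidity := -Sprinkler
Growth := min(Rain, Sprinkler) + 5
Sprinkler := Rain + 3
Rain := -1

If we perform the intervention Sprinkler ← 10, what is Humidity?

do(Sprinkler=10) replaces the equation Sprinkler := Rain + 3 with the constant Sprinkler = 10.
Humidity = -Sprinkler  [with Sprinkler=10]  = -10

-10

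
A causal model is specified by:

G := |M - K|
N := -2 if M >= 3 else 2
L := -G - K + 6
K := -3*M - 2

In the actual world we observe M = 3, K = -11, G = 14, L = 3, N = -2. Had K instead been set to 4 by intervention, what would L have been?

1

Under do(K=4), the mechanism K := -3*M - 2 is discarded; K is fixed at 4.
G = |M - K|  [with M=3, K=4]  = 1
L = -G - K + 6  [with G=1, K=4]  = 1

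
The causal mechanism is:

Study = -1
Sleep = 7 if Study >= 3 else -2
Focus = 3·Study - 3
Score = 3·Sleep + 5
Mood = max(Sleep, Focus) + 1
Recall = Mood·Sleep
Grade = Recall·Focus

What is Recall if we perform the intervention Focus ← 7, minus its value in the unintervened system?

-18

The intervention breaks the incoming arrows to Focus: Focus = 3·Study - 3 no longer applies, and Focus = 7.
Sleep = 7 if Study >= 3 else -2  [with Study=-1]  = -2
Mood = max(Sleep, Focus) + 1  [with Sleep=-2, Focus=7]  = 8
Recall = Mood·Sleep  [with Mood=8, Sleep=-2]  = -16
Without intervention: Sleep = 7 if Study >= 3 else -2  [with Study=-1]  = -2; Focus = 3·Study - 3  [with Study=-1]  = -6; Mood = max(Sleep, Focus) + 1  [with Sleep=-2, Focus=-6]  = -1; Recall = Mood·Sleep  [with Mood=-1, Sleep=-2]  = 2.
Change = -16 − 2 = -18.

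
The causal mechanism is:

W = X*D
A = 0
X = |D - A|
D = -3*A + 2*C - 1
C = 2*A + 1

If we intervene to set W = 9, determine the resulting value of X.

1

The intervention breaks the incoming arrows to W: W = X*D no longer applies, and W = 9.
Since X is not a descendant of the intervened variable, it is unaffected.
C = 2*A + 1  [with A=0]  = 1
D = -3*A + 2*C - 1  [with A=0, C=1]  = 1
X = |D - A|  [with D=1, A=0]  = 1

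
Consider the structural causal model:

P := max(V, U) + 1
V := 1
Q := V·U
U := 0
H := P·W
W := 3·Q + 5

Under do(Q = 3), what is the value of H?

28

The intervention breaks the incoming arrows to Q: Q := V·U no longer applies, and Q = 3.
W = 3·Q + 5  [with Q=3]  = 14
P = max(V, U) + 1  [with V=1, U=0]  = 2
H = P·W  [with P=2, W=14]  = 28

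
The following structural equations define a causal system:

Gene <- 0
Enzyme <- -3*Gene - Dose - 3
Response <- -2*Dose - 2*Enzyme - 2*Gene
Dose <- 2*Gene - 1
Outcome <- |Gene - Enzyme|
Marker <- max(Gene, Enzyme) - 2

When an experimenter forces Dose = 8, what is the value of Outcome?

11

Under do(Dose=8), the mechanism Dose <- 2*Gene - 1 is discarded; Dose is fixed at 8.
Enzyme = -3*Gene - Dose - 3  [with Gene=0, Dose=8]  = -11
Outcome = |Gene - Enzyme|  [with Gene=0, Enzyme=-11]  = 11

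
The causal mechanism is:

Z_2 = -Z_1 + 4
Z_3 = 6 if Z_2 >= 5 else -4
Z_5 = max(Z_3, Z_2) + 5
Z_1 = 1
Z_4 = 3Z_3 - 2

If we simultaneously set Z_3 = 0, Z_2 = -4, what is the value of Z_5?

Setting Z_3 = 0, Z_2 = -4 by intervention discards those variables' equations.
Z_5 = max(Z_3, Z_2) + 5  [with Z_3=0, Z_2=-4]  = 5

5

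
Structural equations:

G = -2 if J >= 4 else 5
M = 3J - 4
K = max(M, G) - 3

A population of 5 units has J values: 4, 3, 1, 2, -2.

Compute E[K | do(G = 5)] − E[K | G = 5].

0.6

Every unit gets G=5 under the intervention. K values become 5, 2, 2, 2, 2; E[K|do(G=5)] = 2.6.
E[K|G=5] averages over only the 4 units with G=5 (J = 3, 1, 2, -2): K = 2, 2, 2, 2, mean 2.
Difference = 2.6 − 2 = 0.6.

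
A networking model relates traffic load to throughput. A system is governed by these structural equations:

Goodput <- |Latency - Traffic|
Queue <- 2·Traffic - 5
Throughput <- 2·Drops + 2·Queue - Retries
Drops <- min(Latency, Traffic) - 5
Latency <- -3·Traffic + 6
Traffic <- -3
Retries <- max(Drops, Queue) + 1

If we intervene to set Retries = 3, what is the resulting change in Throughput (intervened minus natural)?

The intervention breaks the incoming arrows to Retries: Retries <- max(Drops, Queue) + 1 no longer applies, and Retries = 3.
Latency = -3·Traffic + 6  [with Traffic=-3]  = 15
Queue = 2·Traffic - 5  [with Traffic=-3]  = -11
Drops = min(Latency, Traffic) - 5  [with Latency=15, Traffic=-3]  = -8
Throughput = 2·Drops + 2·Queue - Retries  [with Drops=-8, Queue=-11, Retries=3]  = -41
Without intervention: Latency = -3·Traffic + 6  [with Traffic=-3]  = 15; Queue = 2·Traffic - 5  [with Traffic=-3]  = -11; Drops = min(Latency, Traffic) - 5  [with Latency=15, Traffic=-3]  = -8; Retries = max(Drops, Queue) + 1  [with Drops=-8, Queue=-11]  = -7; Throughput = 2·Drops + 2·Queue - Retries  [with Drops=-8, Queue=-11, Retries=-7]  = -31.
Change = -41 − (-31) = -10.

-10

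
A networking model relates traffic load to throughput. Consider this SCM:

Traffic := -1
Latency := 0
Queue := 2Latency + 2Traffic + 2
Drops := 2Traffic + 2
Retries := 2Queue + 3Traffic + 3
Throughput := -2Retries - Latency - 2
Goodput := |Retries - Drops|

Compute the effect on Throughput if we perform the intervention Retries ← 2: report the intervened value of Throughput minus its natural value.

The intervention breaks the incoming arrows to Retries: Retries := 2Queue + 3Traffic + 3 no longer applies, and Retries = 2.
Throughput = -2Retries - Latency - 2  [with Retries=2, Latency=0]  = -6
Without intervention: Queue = 2Latency + 2Traffic + 2  [with Latency=0, Traffic=-1]  = 0; Retries = 2Queue + 3Traffic + 3  [with Queue=0, Traffic=-1]  = 0; Throughput = -2Retries - Latency - 2  [with Retries=0, Latency=0]  = -2.
Change = -6 − (-2) = -4.

-4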